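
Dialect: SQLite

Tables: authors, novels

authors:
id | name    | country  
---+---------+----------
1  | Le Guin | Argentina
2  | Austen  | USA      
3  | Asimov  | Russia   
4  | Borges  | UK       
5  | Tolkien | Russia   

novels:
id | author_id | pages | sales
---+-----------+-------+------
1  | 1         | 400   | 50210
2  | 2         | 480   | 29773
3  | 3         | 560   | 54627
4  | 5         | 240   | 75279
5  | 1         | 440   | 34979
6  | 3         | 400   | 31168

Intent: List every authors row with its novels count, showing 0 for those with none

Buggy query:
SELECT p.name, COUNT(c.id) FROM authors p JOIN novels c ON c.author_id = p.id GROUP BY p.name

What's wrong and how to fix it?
Bug: INNER JOIN drops authors rows that have no matching novels rows

Fix: Switch to LEFT JOIN to retain unmatched parent rows

Corrected query:
SELECT p.name, COUNT(c.id) FROM authors p LEFT JOIN novels c ON c.author_id = p.id GROUP BY p.name

Result:
name    | COUNT(c.id)
--------+------------
Asimov  | 2          
Austen  | 1          
Borges  | 0          
Le Guin | 2          
Tolkien | 1          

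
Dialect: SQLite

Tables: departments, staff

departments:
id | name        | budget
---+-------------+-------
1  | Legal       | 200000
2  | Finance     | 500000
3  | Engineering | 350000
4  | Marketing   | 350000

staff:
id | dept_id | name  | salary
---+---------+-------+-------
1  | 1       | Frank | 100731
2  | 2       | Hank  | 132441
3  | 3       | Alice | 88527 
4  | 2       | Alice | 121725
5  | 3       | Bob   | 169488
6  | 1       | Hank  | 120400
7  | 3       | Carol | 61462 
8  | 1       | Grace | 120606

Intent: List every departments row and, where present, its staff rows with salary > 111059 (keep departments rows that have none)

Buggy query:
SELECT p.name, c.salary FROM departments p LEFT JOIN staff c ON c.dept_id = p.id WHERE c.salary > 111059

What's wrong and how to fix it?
Bug: A WHERE condition on the right-hand table after LEFT JOIN drops unmatched parents

Fix: Move the right-table condition into the ON clause so unmatched parents are kept

Corrected query:
SELECT p.name, c.salary FROM departments p LEFT JOIN staff c ON c.dept_id = p.id AND c.salary > 111059

Result:
name        | salary
------------+-------
Legal       | 120400
Legal       | 120606
Finance     | 121725
Finance     | 132441
Engineering | 169488
Marketing   | NULL  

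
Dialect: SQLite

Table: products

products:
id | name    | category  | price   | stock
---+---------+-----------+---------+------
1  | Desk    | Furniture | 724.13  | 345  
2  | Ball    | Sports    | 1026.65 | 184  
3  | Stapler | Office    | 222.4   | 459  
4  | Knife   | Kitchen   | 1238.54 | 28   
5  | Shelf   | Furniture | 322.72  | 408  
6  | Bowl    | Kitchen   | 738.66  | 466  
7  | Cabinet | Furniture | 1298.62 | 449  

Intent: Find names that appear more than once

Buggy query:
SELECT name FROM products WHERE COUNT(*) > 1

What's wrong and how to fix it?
Bug: WHERE can't reference COUNT(*); aggregates are computed after WHERE

Fix: GROUP BY name, then filter groups with HAVING COUNT(*) > 1

Corrected query:
SELECT name FROM products GROUP BY name HAVING COUNT(*) > 1

Result:
(no rows)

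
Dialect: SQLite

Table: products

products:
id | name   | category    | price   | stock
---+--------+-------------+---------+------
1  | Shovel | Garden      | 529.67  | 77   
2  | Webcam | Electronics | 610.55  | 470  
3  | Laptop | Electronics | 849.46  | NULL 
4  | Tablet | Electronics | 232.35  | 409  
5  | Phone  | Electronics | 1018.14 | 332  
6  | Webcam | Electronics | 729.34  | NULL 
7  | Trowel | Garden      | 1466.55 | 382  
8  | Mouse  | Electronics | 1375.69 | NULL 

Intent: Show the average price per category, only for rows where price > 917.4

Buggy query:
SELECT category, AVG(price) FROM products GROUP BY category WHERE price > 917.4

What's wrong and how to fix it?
Bug: Row-level WHERE must come before GROUP BY in the clause order

Fix: Place WHERE between FROM and GROUP BY

Corrected query:
SELECT category, AVG(price) FROM products WHERE price > 917.4 GROUP BY category

Result:
category    | AVG(price)
------------+-----------
Electronics | 1196.915  
Garden      | 1466.55   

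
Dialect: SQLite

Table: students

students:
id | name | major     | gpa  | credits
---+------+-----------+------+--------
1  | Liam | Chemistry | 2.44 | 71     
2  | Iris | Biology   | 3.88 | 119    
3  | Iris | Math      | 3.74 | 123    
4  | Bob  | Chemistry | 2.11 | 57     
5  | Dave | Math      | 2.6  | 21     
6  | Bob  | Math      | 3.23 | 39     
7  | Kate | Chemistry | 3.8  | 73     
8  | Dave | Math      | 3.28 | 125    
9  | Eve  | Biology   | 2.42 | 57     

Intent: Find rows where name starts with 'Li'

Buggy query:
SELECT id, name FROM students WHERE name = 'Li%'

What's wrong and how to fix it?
Bug: Wildcards only work with LIKE; '=' treats '%' as a literal character

Fix: Replace '=' with LIKE so 'Li%' is treated as a pattern

Corrected query:
SELECT id, name FROM students WHERE name LIKE 'Li%'

Result:
id | name
---+-----
1  | Liam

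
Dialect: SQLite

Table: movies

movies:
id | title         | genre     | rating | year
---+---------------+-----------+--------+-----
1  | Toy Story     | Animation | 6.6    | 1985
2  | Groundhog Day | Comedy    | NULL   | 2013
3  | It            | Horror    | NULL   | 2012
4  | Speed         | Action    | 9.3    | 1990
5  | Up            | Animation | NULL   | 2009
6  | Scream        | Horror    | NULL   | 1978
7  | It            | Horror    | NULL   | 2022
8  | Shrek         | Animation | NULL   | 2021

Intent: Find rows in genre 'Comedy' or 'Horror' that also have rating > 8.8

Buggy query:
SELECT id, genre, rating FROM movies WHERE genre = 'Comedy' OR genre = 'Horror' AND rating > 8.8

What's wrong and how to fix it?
Bug: AND binds tighter than OR, so this parses as genre = 'Comedy' OR (genre = 'Horror' AND rating > 8.8)

Fix: Add parentheses around the OR so the AND applies to both alternatives

Corrected query:
SELECT id, genre, rating FROM movies WHERE (genre = 'Comedy' OR genre = 'Horror') AND rating > 8.8

Result:
(no rows)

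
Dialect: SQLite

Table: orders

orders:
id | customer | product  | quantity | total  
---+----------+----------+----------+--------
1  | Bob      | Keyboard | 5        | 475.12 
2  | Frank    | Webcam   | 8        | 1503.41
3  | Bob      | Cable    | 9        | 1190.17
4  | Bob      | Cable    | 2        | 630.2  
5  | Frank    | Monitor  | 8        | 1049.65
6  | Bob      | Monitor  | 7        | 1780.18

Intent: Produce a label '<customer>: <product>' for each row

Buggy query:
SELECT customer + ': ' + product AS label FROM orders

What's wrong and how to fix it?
Bug: SQLite uses || for string concatenation; + coerces text to numbers (yielding 0)

Fix: Use the || operator for string concatenation

Corrected query:
SELECT customer || ': ' || product AS label FROM orders

Result:
label         
--------------
Bob: Keyboard 
Frank: Webcam 
Bob: Cable    
Bob: Cable    
Frank: Monitor
Bob: Monitor  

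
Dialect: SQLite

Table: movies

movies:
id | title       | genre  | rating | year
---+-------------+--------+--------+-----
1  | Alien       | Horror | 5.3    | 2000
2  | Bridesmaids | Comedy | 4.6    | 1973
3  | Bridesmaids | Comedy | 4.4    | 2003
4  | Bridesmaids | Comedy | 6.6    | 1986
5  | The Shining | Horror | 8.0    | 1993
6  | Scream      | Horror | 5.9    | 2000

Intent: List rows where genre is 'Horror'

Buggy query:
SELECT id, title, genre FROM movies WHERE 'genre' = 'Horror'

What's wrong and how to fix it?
Bug: 'genre' in single quotes is a string literal, not the column; the comparison is literal-vs-literal and never true

Fix: Reference the column as genre without single quotes

Corrected query:
SELECT id, title, genre FROM movies WHERE genre = 'Horror'

Result:
id | title       | genre 
---+-------------+-------
1  | Alien       | Horror
5  | The Shining | Horror
6  | Scream      | Horror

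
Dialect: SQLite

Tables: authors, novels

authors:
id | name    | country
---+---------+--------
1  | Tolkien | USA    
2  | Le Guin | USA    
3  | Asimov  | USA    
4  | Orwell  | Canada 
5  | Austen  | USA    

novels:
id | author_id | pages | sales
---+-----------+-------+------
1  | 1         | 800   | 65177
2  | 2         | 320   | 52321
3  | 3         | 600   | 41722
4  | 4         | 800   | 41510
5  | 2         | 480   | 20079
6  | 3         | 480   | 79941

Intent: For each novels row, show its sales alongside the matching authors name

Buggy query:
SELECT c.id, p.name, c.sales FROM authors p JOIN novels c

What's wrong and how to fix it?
Bug: Missing join condition: each novels row is matched to all authors rows instead of just its own

Fix: Specify the join condition linking the foreign key to the parent id

Corrected query:
SELECT c.id, p.name, c.sales FROM authors p JOIN novels c ON c.author_id = p.id

Result:
id | name    | sales
---+---------+------
1  | Tolkien | 65177
2  | Le Guin | 52321
3  | Asimov  | 41722
4  | Orwell  | 41510
5  | Le Guin | 20079
6  | Asimov  | 79941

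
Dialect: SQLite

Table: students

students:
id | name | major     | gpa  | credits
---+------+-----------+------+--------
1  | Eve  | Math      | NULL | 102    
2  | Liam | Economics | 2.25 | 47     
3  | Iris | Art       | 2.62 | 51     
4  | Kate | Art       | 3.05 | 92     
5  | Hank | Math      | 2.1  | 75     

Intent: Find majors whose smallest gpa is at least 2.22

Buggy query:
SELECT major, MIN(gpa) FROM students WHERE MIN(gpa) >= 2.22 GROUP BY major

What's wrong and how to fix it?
Bug: MIN() in WHERE is a misuse of aggregate

Fix: Use HAVING for the per-group MIN condition

Corrected query:
SELECT major, MIN(gpa) FROM students GROUP BY major HAVING MIN(gpa) >= 2.22

Result:
major     | MIN(gpa)
----------+---------
Art       | 2.62    
Economics | 2.25    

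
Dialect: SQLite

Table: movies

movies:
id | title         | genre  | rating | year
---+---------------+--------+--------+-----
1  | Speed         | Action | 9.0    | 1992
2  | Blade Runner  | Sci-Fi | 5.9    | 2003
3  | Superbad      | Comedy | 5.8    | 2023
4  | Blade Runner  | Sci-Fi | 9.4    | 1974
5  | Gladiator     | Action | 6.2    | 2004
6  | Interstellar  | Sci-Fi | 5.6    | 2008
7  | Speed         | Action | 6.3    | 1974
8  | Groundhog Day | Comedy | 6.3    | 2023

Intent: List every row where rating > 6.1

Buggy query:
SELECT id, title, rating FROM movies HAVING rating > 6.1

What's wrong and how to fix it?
Bug: HAVING filters the output of aggregation, but this query has no GROUP BY and no aggregate functions, so SQLite rejects it (HAVING clause on a non-aggregate query); the condition here is per row

Fix: Replace HAVING with WHERE since the condition applies to individual rows

Corrected query:
SELECT id, title, rating FROM movies WHERE rating > 6.1

Result:
id | title         | rating
---+---------------+-------
1  | Speed         | 9     
4  | Blade Runner  | 9.4   
5  | Gladiator     | 6.2   
7  | Speed         | 6.3   
8  | Groundhog Day | 6.3   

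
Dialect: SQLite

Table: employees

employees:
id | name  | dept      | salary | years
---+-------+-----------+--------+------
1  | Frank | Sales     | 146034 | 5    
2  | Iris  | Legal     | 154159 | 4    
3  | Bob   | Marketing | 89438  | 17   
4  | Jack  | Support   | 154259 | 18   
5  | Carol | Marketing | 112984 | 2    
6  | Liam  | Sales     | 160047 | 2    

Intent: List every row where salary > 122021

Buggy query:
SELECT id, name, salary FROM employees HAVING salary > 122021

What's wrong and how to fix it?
Bug: This is a non-aggregate query (no GROUP BY, no aggregates), so in SQLite the HAVING clause is invalid here; a row-level condition belongs in WHERE

Fix: Replace HAVING with WHERE since the condition applies to individual rows

Corrected query:
SELECT id, name, salary FROM employees WHERE salary > 122021

Result:
id | name  | salary
---+-------+-------
1  | Frank | 146034
2  | Iris  | 154159
4  | Jack  | 154259
6  | Liam  | 160047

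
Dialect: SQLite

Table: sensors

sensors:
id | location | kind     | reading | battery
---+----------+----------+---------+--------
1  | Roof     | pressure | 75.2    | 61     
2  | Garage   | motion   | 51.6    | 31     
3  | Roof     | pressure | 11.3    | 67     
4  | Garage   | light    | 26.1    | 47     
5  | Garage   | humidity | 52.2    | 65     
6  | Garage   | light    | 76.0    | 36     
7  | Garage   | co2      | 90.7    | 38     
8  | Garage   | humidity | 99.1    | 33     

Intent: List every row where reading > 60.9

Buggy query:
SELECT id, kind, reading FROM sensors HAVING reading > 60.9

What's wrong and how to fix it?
Bug: HAVING filters the output of aggregation, but this query has no GROUP BY and no aggregate functions, so SQLite rejects it (HAVING clause on a non-aggregate query); the condition here is per row

Fix: Use WHERE for row-level filtering

Corrected query:
SELECT id, kind, reading FROM sensors WHERE reading > 60.9

Result:
id | kind     | reading
---+----------+--------
1  | pressure | 75.2   
6  | light    | 76     
7  | co2      | 90.7   
8  | humidity | 99.1   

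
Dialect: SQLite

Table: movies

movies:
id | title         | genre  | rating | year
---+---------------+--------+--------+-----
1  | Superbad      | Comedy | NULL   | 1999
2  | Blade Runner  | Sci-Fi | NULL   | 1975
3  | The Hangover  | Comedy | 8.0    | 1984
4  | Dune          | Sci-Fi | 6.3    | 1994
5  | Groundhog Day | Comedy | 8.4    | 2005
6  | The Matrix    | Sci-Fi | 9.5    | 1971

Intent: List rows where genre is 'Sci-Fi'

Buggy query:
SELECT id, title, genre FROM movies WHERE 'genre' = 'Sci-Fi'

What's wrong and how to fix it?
Bug: Single quotes denote string literals in SQL; the column name is being compared as a constant string

Fix: Reference the column as genre without single quotes

Corrected query:
SELECT id, title, genre FROM movies WHERE genre = 'Sci-Fi'

Result:
id | title        | genre 
---+--------------+-------
2  | Blade Runner | Sci-Fi
4  | Dune         | Sci-Fi
6  | The Matrix   | Sci-Fi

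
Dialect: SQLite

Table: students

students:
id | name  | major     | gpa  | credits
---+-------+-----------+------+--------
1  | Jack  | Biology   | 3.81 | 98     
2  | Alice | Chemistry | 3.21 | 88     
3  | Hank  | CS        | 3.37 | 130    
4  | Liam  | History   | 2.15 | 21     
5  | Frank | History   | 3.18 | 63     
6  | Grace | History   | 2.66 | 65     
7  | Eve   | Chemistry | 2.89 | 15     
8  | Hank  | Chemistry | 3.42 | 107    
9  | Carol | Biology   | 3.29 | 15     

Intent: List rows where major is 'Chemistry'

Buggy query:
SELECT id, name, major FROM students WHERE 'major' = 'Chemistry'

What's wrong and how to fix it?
Bug: Single quotes denote string literals in SQL; the column name is being compared as a constant string

Fix: Remove the quotes around the column name (or use double quotes for an identifier)

Corrected query:
SELECT id, name, major FROM students WHERE major = 'Chemistry'

Result:
id | name  | major    
---+-------+----------
2  | Alice | Chemistry
7  | Eve   | Chemistry
8  | Hank  | Chemistry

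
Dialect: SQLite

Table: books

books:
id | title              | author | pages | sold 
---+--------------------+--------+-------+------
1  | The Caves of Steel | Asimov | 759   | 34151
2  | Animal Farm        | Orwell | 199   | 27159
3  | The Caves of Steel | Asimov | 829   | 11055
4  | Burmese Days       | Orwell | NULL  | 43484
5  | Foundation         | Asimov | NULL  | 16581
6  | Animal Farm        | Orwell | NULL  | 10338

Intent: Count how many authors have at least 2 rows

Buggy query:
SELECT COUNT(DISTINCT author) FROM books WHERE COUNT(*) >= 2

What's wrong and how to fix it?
Bug: COUNT(*) cannot appear in WHERE; the per-group count doesn't exist yet

Fix: Use a subquery that GROUPs and filters with HAVING, then count its rows

Corrected query:
SELECT COUNT(*) FROM (SELECT author FROM books GROUP BY author HAVING COUNT(*) >= 2)

Result:
COUNT(*)
--------
2       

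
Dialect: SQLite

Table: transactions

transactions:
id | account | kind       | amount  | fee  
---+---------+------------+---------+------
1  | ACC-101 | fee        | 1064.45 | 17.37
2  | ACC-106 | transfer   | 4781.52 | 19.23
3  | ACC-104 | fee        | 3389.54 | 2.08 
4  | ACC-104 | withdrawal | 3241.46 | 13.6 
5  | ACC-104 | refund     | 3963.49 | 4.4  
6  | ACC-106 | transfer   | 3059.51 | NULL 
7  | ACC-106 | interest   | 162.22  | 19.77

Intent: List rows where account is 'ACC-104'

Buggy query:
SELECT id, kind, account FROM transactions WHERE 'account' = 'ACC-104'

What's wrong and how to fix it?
Bug: 'account' in single quotes is a string literal, not the column; the comparison is literal-vs-literal and never true

Fix: Reference the column as account without single quotes

Corrected query:
SELECT id, kind, account FROM transactions WHERE account = 'ACC-104'

Result:
id | kind       | account
---+------------+--------
3  | fee        | ACC-104
4  | withdrawal | ACC-104
5  | refund     | ACC-104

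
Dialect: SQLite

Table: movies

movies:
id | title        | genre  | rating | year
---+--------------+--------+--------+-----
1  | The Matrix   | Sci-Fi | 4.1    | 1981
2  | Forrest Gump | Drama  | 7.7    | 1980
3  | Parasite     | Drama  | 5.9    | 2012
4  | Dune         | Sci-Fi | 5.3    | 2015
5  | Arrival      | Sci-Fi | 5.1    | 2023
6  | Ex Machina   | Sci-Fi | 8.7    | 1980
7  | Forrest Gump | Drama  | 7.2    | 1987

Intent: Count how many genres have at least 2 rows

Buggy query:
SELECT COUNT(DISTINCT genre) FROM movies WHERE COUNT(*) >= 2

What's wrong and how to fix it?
Bug: WHERE filters individual rows, not groups, so a group-level COUNT is invalid there

Fix: Group first with HAVING COUNT(*) >= 2, then COUNT the resulting groups

Corrected query:
SELECT COUNT(*) FROM (SELECT genre FROM movies GROUP BY genre HAVING COUNT(*) >= 2)

Result:
COUNT(*)
--------
2       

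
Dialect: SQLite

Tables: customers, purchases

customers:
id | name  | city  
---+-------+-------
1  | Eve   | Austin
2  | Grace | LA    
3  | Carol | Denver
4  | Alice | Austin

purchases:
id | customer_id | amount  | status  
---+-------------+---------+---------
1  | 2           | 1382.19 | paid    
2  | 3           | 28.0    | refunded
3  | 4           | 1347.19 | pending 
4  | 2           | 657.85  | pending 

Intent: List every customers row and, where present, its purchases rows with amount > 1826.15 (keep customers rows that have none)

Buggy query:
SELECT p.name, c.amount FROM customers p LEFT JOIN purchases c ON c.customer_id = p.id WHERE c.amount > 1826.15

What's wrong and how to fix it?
Bug: A WHERE condition on the right-hand table after LEFT JOIN drops unmatched parents

Fix: Move the right-table condition into the ON clause so unmatched parents are kept

Corrected query:
SELECT p.name, c.amount FROM customers p LEFT JOIN purchases c ON c.customer_id = p.id AND c.amount > 1826.15

Result:
name  | amount
------+-------
Eve   | NULL  
Grace | NULL  
Carol | NULL  
Alice | NULL  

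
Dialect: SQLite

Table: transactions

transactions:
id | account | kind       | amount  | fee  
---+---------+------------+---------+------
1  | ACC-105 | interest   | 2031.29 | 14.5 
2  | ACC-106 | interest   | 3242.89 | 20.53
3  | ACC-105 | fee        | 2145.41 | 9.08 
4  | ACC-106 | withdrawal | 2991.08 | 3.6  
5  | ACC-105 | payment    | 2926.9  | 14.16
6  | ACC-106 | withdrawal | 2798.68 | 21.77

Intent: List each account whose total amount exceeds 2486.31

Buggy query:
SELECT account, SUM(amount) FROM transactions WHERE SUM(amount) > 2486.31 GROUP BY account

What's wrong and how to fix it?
Bug: Aggregate functions cannot appear in a WHERE clause

Fix: Use HAVING (which filters groups after aggregation) instead of WHERE

Corrected query:
SELECT account, SUM(amount) FROM transactions GROUP BY account HAVING SUM(amount) > 2486.31

Result:
account | SUM(amount)
--------+------------
ACC-105 | 7103.6     
ACC-106 | 9032.65    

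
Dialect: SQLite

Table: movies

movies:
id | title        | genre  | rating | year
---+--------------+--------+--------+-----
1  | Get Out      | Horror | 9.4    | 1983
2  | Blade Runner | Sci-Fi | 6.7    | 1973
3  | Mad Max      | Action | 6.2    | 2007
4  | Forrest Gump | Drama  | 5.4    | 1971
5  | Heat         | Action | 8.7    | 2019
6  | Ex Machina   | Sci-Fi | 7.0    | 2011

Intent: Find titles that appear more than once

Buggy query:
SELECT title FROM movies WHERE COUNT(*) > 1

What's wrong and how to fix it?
Bug: COUNT(*) is an aggregate and cannot be used in WHERE

Fix: GROUP BY title, then filter groups with HAVING COUNT(*) > 1

Corrected query:
SELECT title FROM movies GROUP BY title HAVING COUNT(*) > 1

Result:
(no rows)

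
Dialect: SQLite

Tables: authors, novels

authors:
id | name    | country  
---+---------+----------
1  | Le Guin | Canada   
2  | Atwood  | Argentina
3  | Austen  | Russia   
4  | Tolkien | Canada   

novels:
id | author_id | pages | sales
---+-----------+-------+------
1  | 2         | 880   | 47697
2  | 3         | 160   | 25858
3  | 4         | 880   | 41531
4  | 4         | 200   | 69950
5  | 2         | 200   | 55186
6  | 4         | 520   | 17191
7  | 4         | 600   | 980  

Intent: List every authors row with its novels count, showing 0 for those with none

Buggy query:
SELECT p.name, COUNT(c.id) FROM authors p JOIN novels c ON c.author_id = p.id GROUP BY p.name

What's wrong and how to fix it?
Bug: An inner join excludes parents with zero children

Fix: Switch to LEFT JOIN to retain unmatched parent rows

Corrected query:
SELECT p.name, COUNT(c.id) FROM authors p LEFT JOIN novels c ON c.author_id = p.id GROUP BY p.name

Result:
name    | COUNT(c.id)
--------+------------
Atwood  | 2          
Austen  | 1          
Le Guin | 0          
Tolkien | 4          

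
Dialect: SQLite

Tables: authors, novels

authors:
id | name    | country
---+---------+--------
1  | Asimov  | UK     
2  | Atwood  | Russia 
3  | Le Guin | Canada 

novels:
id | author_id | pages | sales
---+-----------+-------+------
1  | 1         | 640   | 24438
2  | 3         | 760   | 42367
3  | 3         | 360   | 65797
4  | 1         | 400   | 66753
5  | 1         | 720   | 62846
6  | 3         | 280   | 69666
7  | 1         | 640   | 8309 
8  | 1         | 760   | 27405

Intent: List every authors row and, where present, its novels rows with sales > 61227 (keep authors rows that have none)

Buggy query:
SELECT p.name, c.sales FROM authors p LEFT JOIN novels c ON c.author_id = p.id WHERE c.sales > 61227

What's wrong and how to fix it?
Bug: A WHERE condition on the right-hand table after LEFT JOIN drops unmatched parents

Fix: Move the right-table condition into the ON clause so unmatched parents are kept

Corrected query:
SELECT p.name, c.sales FROM authors p LEFT JOIN novels c ON c.author_id = p.id AND c.sales > 61227

Result:
name    | sales
--------+------
Asimov  | 62846
Asimov  | 66753
Atwood  | NULL 
Le Guin | 65797
Le Guin | 69666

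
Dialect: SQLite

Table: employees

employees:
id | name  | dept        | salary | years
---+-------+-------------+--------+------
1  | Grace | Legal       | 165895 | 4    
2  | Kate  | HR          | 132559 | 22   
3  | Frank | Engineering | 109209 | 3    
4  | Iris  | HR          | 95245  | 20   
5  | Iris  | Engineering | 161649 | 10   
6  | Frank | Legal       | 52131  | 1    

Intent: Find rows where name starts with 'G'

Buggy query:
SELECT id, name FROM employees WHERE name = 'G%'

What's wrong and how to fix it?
Bug: '=' compares the literal string including the % character; pattern matching needs LIKE

Fix: Use LIKE for wildcard pattern matching

Corrected query:
SELECT id, name FROM employees WHERE name LIKE 'G%'

Result:
id | name 
---+------
1  | Grace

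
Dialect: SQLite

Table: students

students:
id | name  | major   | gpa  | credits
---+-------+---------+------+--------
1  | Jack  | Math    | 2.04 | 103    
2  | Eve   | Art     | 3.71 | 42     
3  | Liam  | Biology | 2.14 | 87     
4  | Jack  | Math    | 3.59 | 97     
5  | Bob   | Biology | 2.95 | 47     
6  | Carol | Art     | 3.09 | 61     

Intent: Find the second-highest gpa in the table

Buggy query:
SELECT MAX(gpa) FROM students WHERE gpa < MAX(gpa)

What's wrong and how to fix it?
Bug: The inner MAX is an aggregate inside WHERE, which is not allowed

Fix: Put the inner MAX in a scalar subquery

Corrected query:
SELECT MAX(gpa) FROM students WHERE gpa < (SELECT MAX(gpa) FROM students)

Result:
MAX(gpa)
--------
3.59    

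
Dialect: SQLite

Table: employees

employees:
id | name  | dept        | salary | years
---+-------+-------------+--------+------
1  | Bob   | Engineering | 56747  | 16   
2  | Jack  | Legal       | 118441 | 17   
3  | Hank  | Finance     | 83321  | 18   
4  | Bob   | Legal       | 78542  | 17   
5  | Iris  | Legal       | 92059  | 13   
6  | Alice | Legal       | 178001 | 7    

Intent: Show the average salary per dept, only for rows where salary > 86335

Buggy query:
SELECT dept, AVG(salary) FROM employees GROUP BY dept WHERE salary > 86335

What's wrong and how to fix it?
Bug: Row-level WHERE must come before GROUP BY in the clause order

Fix: Place WHERE between FROM and GROUP BY

Corrected query:
SELECT dept, AVG(salary) FROM employees WHERE salary > 86335 GROUP BY dept

Result:
dept  | AVG(salary)  
------+--------------
Legal | 129500.333333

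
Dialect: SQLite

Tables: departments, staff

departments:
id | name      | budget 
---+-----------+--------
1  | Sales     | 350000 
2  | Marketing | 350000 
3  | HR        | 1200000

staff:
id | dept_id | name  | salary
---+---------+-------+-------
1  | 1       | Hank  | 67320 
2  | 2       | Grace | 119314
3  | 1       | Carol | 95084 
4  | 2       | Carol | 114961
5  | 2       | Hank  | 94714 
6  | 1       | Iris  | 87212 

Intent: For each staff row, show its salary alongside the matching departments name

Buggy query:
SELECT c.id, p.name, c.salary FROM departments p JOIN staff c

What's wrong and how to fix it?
Bug: Missing join condition: each staff row is matched to all departments rows instead of just its own

Fix: Specify the join condition linking the foreign key to the parent id

Corrected query:
SELECT c.id, p.name, c.salary FROM departments p JOIN staff c ON c.dept_id = p.id

Result:
id | name      | salary
---+-----------+-------
1  | Sales     | 67320 
2  | Marketing | 119314
3  | Sales     | 95084 
4  | Marketing | 114961
5  | Marketing | 94714 
6  | Sales     | 87212 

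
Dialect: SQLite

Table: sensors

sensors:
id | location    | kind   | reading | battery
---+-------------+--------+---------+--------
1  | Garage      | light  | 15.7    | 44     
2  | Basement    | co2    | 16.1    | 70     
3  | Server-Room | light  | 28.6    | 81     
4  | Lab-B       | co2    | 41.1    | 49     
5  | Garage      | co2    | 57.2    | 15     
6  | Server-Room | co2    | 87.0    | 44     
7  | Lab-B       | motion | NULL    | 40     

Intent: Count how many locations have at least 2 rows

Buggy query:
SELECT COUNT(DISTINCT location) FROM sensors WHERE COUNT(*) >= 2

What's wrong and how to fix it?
Bug: WHERE filters individual rows, not groups, so a group-level COUNT is invalid there

Fix: Group first with HAVING COUNT(*) >= 2, then COUNT the resulting groups

Corrected query:
SELECT COUNT(*) FROM (SELECT location FROM sensors GROUP BY location HAVING COUNT(*) >= 2)

Result:
COUNT(*)
--------
3       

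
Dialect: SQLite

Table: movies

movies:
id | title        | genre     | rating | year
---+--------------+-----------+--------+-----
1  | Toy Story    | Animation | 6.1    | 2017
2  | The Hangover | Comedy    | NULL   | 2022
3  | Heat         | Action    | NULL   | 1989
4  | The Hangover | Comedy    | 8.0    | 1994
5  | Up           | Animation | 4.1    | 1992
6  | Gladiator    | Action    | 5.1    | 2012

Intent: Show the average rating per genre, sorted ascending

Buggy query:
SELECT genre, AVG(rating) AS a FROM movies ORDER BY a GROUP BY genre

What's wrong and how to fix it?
Bug: GROUP BY must precede ORDER BY

Fix: Reorder: SELECT … FROM … GROUP BY … ORDER BY …

Corrected query:
SELECT genre, AVG(rating) AS a FROM movies GROUP BY genre ORDER BY a

Result:
genre     | a  
----------+----
Action    | 5.1
Animation | 5.1
Comedy    | 8  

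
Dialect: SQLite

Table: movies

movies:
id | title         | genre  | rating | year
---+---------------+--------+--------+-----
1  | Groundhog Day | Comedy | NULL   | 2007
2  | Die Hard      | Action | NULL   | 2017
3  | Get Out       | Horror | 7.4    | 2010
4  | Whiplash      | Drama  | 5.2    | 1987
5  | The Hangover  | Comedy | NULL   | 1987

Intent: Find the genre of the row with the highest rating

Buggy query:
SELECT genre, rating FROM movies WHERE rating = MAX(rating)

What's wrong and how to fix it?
Bug: MAX(rating) is an aggregate and cannot be used directly in WHERE

Fix: Use a subquery: WHERE rating = (SELECT MAX(rating) FROM movies)

Corrected query:
SELECT genre, rating FROM movies WHERE rating = (SELECT MAX(rating) FROM movies)

Result:
genre  | rating
-------+-------
Horror | 7.4   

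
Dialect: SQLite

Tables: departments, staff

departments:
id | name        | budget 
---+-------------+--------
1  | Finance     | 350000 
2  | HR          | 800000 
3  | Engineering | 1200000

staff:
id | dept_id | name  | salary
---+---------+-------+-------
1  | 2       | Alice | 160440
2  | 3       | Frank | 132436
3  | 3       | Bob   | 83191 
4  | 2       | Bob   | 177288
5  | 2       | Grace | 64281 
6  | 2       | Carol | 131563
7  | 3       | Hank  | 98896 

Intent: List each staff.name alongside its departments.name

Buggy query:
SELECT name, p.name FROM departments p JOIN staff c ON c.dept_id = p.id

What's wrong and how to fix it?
Bug: Both tables have a 'name' column; the unqualified reference is ambiguous

Fix: Prefix ambiguous columns with the table alias

Corrected query:
SELECT c.name, p.name FROM departments p JOIN staff c ON c.dept_id = p.id

Result:
name  | name       
------+------------
Alice | HR         
Frank | Engineering
Bob   | Engineering
Bob   | HR         
Grace | HR         
Carol | HR         
Hank  | Engineering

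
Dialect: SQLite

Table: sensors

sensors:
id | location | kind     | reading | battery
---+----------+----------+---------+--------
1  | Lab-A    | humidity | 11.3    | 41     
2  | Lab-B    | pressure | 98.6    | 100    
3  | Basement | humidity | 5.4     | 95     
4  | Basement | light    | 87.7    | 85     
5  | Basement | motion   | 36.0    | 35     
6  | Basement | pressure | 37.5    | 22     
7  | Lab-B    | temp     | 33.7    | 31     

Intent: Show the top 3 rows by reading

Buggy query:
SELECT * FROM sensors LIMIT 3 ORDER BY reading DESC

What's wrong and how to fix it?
Bug: LIMIT must come after ORDER BY

Fix: Sort with ORDER BY, then apply LIMIT

Corrected query:
SELECT * FROM sensors ORDER BY reading DESC LIMIT 3

Result:
id | location | kind     | reading | battery
---+----------+----------+---------+--------
2  | Lab-B    | pressure | 98.6    | 100    
4  | Basement | light    | 87.7    | 85     
6  | Basement | pressure | 37.5    | 22     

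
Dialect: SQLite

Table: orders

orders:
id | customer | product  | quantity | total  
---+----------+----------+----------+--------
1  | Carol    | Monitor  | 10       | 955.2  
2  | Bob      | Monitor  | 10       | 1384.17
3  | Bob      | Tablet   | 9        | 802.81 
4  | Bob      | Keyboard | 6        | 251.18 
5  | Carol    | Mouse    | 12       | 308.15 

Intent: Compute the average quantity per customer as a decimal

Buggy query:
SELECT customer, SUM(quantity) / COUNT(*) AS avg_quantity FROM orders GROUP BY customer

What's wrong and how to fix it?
Bug: SUM(quantity) and COUNT(*) are both integers; the division truncates the fractional part

Fix: Cast one side to REAL so the division keeps the fractional part

Corrected query:
SELECT customer, SUM(quantity) * 1.0 / COUNT(*) AS avg_quantity FROM orders GROUP BY customer

Result:
customer | avg_quantity
---------+-------------
Bob      | 8.333333    
Carol    | 11          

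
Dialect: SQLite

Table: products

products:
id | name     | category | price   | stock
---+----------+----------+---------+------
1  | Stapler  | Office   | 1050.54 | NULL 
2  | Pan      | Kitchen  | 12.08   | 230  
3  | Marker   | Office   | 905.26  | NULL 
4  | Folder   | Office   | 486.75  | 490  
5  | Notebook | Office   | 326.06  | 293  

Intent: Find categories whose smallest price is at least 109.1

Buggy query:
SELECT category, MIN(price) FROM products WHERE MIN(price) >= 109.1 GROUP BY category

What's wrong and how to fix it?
Bug: MIN() in WHERE is a misuse of aggregate

Fix: Replace WHERE with HAVING after the GROUP BY

Corrected query:
SELECT category, MIN(price) FROM products GROUP BY category HAVING MIN(price) >= 109.1

Result:
category | MIN(price)
---------+-----------
Office   | 326.06    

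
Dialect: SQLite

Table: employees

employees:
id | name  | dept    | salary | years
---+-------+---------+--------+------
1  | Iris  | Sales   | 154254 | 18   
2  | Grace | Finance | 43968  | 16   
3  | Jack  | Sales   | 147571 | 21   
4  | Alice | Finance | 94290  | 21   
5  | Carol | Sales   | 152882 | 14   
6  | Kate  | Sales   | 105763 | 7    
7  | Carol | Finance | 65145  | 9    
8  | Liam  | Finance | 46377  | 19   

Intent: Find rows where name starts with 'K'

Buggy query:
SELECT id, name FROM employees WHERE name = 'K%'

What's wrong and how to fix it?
Bug: '=' compares the literal string including the % character; pattern matching needs LIKE

Fix: Use LIKE for wildcard pattern matching

Corrected query:
SELECT id, name FROM employees WHERE name LIKE 'K%'

Result:
id | name
---+-----
6  | Kate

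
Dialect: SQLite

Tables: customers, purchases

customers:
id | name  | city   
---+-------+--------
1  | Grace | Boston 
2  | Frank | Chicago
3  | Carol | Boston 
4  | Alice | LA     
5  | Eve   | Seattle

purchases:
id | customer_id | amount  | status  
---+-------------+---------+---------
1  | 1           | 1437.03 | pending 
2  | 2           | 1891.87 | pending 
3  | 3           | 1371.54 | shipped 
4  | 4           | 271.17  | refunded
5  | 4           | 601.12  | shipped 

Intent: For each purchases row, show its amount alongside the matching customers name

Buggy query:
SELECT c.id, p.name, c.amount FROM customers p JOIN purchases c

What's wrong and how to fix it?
Bug: Missing join condition: each purchases row is matched to all customers rows instead of just its own

Fix: Specify the join condition linking the foreign key to the parent id

Corrected query:
SELECT c.id, p.name, c.amount FROM customers p JOIN purchases c ON c.customer_id = p.id

Result:
id | name  | amount 
---+-------+--------
1  | Grace | 1437.03
2  | Frank | 1891.87
3  | Carol | 1371.54
4  | Alice | 271.17 
5  | Alice | 601.12 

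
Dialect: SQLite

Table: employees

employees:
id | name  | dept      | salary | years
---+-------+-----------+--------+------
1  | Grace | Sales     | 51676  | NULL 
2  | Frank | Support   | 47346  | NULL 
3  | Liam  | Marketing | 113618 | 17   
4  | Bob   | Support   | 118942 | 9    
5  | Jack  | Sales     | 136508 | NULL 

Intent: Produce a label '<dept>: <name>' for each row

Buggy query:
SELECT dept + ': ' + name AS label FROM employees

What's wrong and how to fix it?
Bug: '+' is numeric addition; on text columns SQLite converts them to 0 instead of concatenating

Fix: Replace + with || to concatenate text

Corrected query:
SELECT dept || ': ' || name AS label FROM employees

Result:
label          
---------------
Sales: Grace   
Support: Frank 
Marketing: Liam
Support: Bob   
Sales: Jack    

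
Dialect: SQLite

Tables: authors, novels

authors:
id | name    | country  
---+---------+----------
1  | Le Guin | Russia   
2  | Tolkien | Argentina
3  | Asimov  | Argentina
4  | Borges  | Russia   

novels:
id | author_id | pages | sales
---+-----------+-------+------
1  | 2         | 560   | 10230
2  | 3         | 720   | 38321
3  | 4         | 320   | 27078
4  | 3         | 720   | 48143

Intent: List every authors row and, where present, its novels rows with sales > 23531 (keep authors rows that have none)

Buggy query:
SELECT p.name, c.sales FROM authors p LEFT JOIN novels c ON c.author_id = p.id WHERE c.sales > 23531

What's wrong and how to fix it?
Bug: Filtering c.sales in WHERE discards the NULL rows produced by LEFT JOIN, turning it into an inner join

Fix: Move the right-table condition into the ON clause so unmatched parents are kept

Corrected query:
SELECT p.name, c.sales FROM authors p LEFT JOIN novels c ON c.author_id = p.id AND c.sales > 23531

Result:
name    | sales
--------+------
Le Guin | NULL 
Tolkien | NULL 
Asimov  | 38321
Asimov  | 48143
Borges  | 27078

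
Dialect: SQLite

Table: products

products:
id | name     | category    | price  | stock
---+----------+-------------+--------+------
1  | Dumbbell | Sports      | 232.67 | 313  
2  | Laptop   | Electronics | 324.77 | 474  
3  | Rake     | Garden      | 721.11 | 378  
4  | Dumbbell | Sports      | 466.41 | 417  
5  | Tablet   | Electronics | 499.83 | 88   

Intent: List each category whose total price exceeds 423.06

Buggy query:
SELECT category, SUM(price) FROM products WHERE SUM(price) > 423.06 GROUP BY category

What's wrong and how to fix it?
Bug: WHERE runs before GROUP BY, so aggregates aren't available there

Fix: Use HAVING (which filters groups after aggregation) instead of WHERE

Corrected query:
SELECT category, SUM(price) FROM products GROUP BY category HAVING SUM(price) > 423.06

Result:
category    | SUM(price)
------------+-----------
Electronics | 824.6     
Garden      | 721.11    
Sports      | 699.08    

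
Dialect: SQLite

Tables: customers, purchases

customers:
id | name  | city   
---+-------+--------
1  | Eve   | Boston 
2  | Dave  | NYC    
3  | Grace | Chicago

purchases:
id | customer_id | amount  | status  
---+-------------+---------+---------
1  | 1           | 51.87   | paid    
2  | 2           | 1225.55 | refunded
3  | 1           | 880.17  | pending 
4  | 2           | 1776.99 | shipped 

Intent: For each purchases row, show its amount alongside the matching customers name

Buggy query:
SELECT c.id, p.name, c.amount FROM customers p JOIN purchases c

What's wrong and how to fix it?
Bug: Missing join condition: each purchases row is matched to all customers rows instead of just its own

Fix: Add ON c.customer_id = p.id to the JOIN

Corrected query:
SELECT c.id, p.name, c.amount FROM customers p JOIN purchases c ON c.customer_id = p.id

Result:
id | name | amount 
---+------+--------
1  | Eve  | 51.87  
2  | Dave | 1225.55
3  | Eve  | 880.17 
4  | Dave | 1776.99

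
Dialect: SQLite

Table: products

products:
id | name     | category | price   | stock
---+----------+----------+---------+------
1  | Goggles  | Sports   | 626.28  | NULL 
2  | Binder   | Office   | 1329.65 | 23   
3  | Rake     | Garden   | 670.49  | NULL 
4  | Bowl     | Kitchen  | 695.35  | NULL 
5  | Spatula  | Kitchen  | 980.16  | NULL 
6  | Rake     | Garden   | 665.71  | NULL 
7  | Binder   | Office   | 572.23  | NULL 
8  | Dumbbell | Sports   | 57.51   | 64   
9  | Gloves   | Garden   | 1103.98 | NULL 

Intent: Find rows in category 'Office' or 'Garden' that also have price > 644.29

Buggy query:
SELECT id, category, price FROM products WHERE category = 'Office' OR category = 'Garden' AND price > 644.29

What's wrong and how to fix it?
Bug: Without parentheses, AND is evaluated before OR, so the price filter only applies to the 'Garden' branch

Fix: Add parentheses around the OR so the AND applies to both alternatives

Corrected query:
SELECT id, category, price FROM products WHERE (category = 'Office' OR category = 'Garden') AND price > 644.29

Result:
id | category | price  
---+----------+--------
2  | Office   | 1329.65
3  | Garden   | 670.49 
6  | Garden   | 665.71 
9  | Garden   | 1103.98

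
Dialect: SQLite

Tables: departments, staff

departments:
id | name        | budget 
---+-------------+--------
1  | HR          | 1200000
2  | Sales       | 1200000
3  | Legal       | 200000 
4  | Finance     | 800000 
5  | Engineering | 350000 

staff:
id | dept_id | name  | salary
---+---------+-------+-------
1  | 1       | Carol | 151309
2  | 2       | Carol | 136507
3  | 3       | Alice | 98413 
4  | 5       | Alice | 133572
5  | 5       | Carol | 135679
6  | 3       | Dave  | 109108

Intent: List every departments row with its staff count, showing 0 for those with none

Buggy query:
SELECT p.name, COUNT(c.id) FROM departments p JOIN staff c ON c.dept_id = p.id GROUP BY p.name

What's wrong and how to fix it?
Bug: An inner join excludes parents with zero children

Fix: Use LEFT JOIN so parents without children still appear (COUNT(c.id) gives 0)

Corrected query:
SELECT p.name, COUNT(c.id) FROM departments p LEFT JOIN staff c ON c.dept_id = p.id GROUP BY p.name

Result:
name        | COUNT(c.id)
------------+------------
Engineering | 2          
Finance     | 0          
HR          | 1          
Legal       | 2          
Sales       | 1          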